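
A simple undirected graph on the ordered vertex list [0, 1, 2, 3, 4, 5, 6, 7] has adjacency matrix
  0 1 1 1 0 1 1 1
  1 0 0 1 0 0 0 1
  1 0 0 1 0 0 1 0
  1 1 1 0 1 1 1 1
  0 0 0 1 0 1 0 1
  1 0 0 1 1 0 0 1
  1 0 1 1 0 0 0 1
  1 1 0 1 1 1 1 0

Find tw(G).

A width-3 tree decomposition is:
Bags: B1 = {0, 3, 6, 7}  B2 = {0, 3, 5, 7}  B3 = {0, 2, 3, 6}  B4 = {3, 4, 5, 7}  B5 = {0, 1, 3, 7}
Tree: B1–B2, B1–B3, B2–B4, B2–B5
Each bag holds 4 vertices, so the decomposition has width 3, which upper-bounds the treewidth. For the lower bound, the 4 vertices {0, 2, 3, 6} are pairwise adjacent, and any tree decomposition puts a clique entirely inside one bag — forcing width ≥ 3. Therefore the treewidth is 3.

3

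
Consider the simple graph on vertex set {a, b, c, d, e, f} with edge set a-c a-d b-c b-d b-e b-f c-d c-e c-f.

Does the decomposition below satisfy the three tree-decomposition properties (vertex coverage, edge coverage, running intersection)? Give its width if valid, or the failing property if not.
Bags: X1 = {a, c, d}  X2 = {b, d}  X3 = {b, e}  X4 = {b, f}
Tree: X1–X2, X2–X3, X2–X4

A tree decomposition must satisfy three properties: every vertex lies in some bag; for every edge, both endpoints lie together in some bag; and for every vertex, the bags containing it form a connected subtree. Here edge (c,b) lies in no bag, so the decomposition is invalid.

No — edge (c,b) lies in no bag.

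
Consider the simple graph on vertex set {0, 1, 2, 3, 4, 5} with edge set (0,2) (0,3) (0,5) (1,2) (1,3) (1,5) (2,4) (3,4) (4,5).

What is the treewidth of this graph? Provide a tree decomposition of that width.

Treewidth 3.
Bags: B1 = {0, 1, 3, 4}  B2 = {0, 1, 4, 5}  B3 = {0, 1, 2, 4}
Tree: B1–B2, B2–B3

Each bag holds 4 vertices, so the decomposition has width 3, which upper-bounds the treewidth. For the lower bound: the 4 vertex sets {3,4}, {1,5}, {0}, {2} are disjoint, each induces a connected subgraph, and every pair is joined by at least one edge of G. Contracting each set to a single vertex therefore yields K_{4} as a minor, and since treewidth is minor-monotone, tw(G) ≥ tw(K_{4}) = 3. Therefore the treewidth is 3.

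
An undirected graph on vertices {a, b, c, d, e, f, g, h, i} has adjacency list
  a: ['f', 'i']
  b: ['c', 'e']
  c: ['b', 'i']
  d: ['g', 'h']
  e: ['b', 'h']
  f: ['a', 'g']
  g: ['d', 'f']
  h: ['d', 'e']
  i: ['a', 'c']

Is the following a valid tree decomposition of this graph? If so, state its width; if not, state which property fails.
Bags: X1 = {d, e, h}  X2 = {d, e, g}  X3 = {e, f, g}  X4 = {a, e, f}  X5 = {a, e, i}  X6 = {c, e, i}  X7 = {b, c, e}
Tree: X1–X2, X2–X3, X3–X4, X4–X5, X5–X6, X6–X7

Yes; width 2.

Checking the three conditions: (i) the bags cover all of {a, b, c, d, e, f, g, h, i}; (ii) for each edge, some bag contains both endpoints; (iii) the bags containing any fixed vertex form a subtree. All hold, so the decomposition is valid with width 3 − 1 = 2.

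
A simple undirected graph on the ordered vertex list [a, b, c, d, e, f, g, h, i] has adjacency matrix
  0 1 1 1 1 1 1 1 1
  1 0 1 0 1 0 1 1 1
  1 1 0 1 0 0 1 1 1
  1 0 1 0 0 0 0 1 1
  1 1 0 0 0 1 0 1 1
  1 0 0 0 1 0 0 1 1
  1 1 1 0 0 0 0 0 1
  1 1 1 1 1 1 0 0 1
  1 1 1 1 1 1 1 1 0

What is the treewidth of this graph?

4

A width-4 tree decomposition is:
Bags: B1 = {a, b, c, g, i}  B2 = {a, b, c, h, i}  B3 = {a, b, e, h, i}  B4 = {a, e, f, h, i}  B5 = {a, c, d, h, i}
Tree: B1–B2, B2–B3, B3–B4, B2–B5
The largest bag has 5 vertices, giving width 4; this decomposition certifies tw(G) ≤ 4. On the other hand G contains the 5-clique {a, b, c, g, i}. A clique must lie in a single bag of any decomposition, so no decomposition can have width below 4. Combining the bounds, tw(G) = 4.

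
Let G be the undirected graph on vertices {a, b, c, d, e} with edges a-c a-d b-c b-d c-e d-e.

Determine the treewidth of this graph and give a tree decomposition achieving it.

Every bag has size at most 3, so the width is 3 − 1 = 2 and tw(G) ≤ 2. Since c–a–d–b–c is a cycle in G, G is not acyclic. Forests are exactly the graphs of treewidth ≤ 1, so tw(G) ≥ 2. Therefore the treewidth is 2.

Treewidth 2.
Bags: B1 = {a, c, d}  B2 = {b, c, d}  B3 = {c, d, e}
Tree: B1–B2, B2–B3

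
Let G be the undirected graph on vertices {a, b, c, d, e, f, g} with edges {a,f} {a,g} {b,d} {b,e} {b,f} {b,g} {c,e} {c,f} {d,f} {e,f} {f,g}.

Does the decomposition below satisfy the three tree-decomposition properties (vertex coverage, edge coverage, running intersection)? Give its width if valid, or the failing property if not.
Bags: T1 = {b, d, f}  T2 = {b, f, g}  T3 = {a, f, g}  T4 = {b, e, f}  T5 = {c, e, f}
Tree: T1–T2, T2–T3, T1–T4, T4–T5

Yes; width 2.

Vertex coverage: the bags together contain {a, b, c, d, e, f, g}, the full vertex set. Edge coverage: each edge of G has both endpoints in at least one bag. Running intersection: for every vertex, the bags containing it form a connected subtree. All three properties hold, so this is a valid tree decomposition of width max|bag| − 1 = 2, and hence tw(G) ≤ 2.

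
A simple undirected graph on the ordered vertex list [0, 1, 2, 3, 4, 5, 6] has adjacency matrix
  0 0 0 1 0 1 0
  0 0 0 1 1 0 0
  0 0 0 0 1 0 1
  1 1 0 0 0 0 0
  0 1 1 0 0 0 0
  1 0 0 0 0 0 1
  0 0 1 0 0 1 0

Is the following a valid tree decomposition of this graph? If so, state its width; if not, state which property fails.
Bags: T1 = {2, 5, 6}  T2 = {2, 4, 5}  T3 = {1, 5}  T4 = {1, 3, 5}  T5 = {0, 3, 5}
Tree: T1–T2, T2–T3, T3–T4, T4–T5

A tree decomposition must satisfy three properties: every vertex lies in some bag; for every edge, both endpoints lie together in some bag; and for every vertex, the bags containing it form a connected subtree. Here edge (4,1) lies in no bag, so the decomposition is invalid.

No — edge (4,1) lies in no bag.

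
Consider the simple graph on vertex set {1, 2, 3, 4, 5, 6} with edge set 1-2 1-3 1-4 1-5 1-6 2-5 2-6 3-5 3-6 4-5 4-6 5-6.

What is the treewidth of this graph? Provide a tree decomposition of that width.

Treewidth 3.
One optimal decomposition is:
Bags: B1 = {1, 2, 5, 6}  B2 = {1, 3, 5, 6}  B3 = {1, 4, 5, 6}
Tree: B1–B2, B1–B3

Every bag has size at most 4, so the width is 4 − 1 = 3 and tw(G) ≤ 3. For the lower bound, the 4 vertices {1, 2, 5, 6} are pairwise adjacent, and any tree decomposition puts a clique entirely inside one bag — forcing width ≥ 3. Therefore the treewidth is 3.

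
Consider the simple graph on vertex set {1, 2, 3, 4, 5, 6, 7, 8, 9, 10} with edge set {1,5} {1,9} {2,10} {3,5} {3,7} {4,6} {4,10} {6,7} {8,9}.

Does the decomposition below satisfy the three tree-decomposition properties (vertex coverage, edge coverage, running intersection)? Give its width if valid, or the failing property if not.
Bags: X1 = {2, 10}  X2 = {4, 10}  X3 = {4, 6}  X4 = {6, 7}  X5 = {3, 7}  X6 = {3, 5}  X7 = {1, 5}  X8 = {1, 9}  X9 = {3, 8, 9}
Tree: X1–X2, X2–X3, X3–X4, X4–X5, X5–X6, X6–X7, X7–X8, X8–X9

No — bags containing vertex 3 are not connected in the tree.

A tree decomposition must satisfy three properties: every vertex lies in some bag; for every edge, both endpoints lie together in some bag; and for every vertex, the bags containing it form a connected subtree. Here bags containing vertex 3 are not connected in the tree, so the decomposition is invalid.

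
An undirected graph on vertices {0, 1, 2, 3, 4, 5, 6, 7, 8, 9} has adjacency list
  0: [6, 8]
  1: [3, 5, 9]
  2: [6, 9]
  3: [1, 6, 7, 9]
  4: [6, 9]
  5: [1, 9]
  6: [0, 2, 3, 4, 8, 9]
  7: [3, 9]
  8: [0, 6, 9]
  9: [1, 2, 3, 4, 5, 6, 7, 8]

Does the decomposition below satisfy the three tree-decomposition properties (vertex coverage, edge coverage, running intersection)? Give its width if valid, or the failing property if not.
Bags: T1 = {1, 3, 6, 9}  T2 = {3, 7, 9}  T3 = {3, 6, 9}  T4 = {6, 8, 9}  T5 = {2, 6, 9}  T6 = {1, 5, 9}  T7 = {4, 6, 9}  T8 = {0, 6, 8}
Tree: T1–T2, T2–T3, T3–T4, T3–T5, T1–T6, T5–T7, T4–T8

No — bags containing vertex 6 are not connected in the tree.

A tree decomposition must satisfy three properties: every vertex lies in some bag; for every edge, both endpoints lie together in some bag; and for every vertex, the bags containing it form a connected subtree. Here bags containing vertex 6 are not connected in the tree, so the decomposition is invalid.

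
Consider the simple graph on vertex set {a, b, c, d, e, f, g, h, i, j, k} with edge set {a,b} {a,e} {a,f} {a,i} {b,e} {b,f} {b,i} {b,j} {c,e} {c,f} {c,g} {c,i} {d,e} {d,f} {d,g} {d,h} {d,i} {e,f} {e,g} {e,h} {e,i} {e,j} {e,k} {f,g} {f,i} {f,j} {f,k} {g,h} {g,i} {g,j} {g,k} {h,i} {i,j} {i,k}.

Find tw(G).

4

A width-4 tree decomposition is:
Bags: B1 = {e, f, g, i, j}  B2 = {d, e, f, g, i}  B3 = {e, f, g, i, k}  B4 = {b, e, f, i, j}  B5 = {a, b, e, f, i}  B6 = {d, e, g, h, i}  B7 = {c, e, f, g, i}
Tree: B1–B2, B1–B3, B1–B4, B4–B5, B2–B6, B2–B7
The largest bag has 5 vertices, giving width 4; this decomposition certifies tw(G) ≤ 4. For the lower bound, the 5 vertices {d, e, g, h, i} are pairwise adjacent, and any tree decomposition puts a clique entirely inside one bag — forcing width ≥ 4. Combining the bounds, tw(G) = 4.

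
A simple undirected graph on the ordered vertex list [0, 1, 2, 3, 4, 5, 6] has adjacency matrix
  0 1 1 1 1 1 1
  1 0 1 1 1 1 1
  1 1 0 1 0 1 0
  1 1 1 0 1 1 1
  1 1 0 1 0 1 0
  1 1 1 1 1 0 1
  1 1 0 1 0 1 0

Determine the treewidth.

A width-4 tree decomposition is:
Bags: B1 = {0, 1, 3, 5, 6}  B2 = {0, 1, 3, 4, 5}  B3 = {0, 1, 2, 3, 5}
Tree: B1–B2, B2–B3
The largest bag has 5 vertices, giving width 4; this decomposition certifies tw(G) ≤ 4. Conversely, {0, 1, 2, 3, 5} is a clique of size 5, and the vertices of any clique must share a bag in every tree decomposition; so some bag has ≥ 5 vertices and tw(G) ≥ 4. The upper and lower bounds meet at 4, so that is the treewidth.

4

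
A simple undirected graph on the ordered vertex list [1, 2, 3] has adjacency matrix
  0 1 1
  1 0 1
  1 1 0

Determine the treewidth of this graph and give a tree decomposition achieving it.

With just one bag of size 3, the width is 3 − 1 = 2, so tw(G) ≤ 2. For the lower bound, the 3 vertices {1, 2, 3} are pairwise adjacent, and any tree decomposition puts a clique entirely inside one bag — forcing width ≥ 2. The upper and lower bounds meet at 2, so that is the treewidth.

Treewidth 2.
One optimal decomposition is:
Bags: B1 = {1, 2, 3}
Tree: (single bag)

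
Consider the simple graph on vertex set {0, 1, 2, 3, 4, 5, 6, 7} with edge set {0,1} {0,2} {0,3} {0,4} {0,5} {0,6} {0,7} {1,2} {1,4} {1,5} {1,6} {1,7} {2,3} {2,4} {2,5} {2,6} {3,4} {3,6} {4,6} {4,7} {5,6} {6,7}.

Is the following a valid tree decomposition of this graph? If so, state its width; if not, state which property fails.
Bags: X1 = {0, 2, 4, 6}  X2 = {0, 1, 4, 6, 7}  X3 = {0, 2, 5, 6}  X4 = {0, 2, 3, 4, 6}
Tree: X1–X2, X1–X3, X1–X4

A tree decomposition must satisfy three properties: every vertex lies in some bag; for every edge, both endpoints lie together in some bag; and for every vertex, the bags containing it form a connected subtree. Here edge (1,2) lies in no bag, so the decomposition is invalid.

No — edge (1,2) lies in no bag.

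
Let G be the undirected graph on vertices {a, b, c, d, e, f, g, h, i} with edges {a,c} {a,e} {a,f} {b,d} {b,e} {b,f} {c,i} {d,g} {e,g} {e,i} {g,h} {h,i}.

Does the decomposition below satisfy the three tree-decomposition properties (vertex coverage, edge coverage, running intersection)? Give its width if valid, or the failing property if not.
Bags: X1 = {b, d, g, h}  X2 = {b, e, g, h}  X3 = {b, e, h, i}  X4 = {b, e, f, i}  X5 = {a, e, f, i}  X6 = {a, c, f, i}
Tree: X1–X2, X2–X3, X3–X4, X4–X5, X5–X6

Every vertex of G appears in some bag (union = {a, b, c, d, e, f, g, h, i}); every edge is covered by a bag; and for each vertex v the set of bags containing v is connected in the bag tree. The decomposition is therefore valid. The largest bag has 4 vertices, so the width is 3.

Yes; width 3.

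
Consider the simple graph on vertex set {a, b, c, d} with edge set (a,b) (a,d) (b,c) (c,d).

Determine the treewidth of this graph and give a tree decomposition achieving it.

Every bag has size at most 3, so the width is 3 − 1 = 2 and tw(G) ≤ 2. The edges a–d–c–b–a form a cycle, so G is not a tree and its treewidth is at least 2. Hence tw(G) = 2 exactly.

Treewidth 2.
One optimal decomposition is:
Bags: B1 = {a, c, d}  B2 = {a, b, c}
Tree: B1–B2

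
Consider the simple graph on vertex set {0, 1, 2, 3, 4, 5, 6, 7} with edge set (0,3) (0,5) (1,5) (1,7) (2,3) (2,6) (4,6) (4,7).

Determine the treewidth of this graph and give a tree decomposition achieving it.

Each bag holds 3 vertices, so the decomposition has width 2, which upper-bounds the treewidth. Since 2–3–0–5–1–7–4–6–2 is a cycle in G, G is not acyclic. Forests are exactly the graphs of treewidth ≤ 1, so tw(G) ≥ 2. Combining the bounds, tw(G) = 2.

Treewidth 2.
Bags: B1 = {0, 2, 3}  B2 = {0, 2, 5}  B3 = {1, 2, 5}  B4 = {1, 2, 7}  B5 = {2, 4, 7}  B6 = {2, 4, 6}
Tree: B1–B2, B2–B3, B3–B4, B4–B5, B5–B6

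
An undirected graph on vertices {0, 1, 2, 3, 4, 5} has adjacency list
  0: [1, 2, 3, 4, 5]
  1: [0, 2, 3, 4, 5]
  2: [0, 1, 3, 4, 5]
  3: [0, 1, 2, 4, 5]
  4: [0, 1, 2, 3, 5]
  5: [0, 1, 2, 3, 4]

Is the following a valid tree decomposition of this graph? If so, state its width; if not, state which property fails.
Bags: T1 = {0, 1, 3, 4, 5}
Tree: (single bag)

No — vertex 2 appears in no bag.

A tree decomposition must satisfy three properties: every vertex lies in some bag; for every edge, both endpoints lie together in some bag; and for every vertex, the bags containing it form a connected subtree. Here vertex 2 appears in no bag, so the decomposition is invalid.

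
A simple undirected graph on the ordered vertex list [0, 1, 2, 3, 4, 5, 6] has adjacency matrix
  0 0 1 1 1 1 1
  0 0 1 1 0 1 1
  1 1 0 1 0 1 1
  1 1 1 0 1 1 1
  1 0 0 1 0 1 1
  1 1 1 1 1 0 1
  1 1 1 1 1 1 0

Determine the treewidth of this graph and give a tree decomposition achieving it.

Each bag holds 5 vertices, so the decomposition has width 4, which upper-bounds the treewidth. On the other hand G contains the 5-clique {0, 2, 3, 5, 6}. A clique must lie in a single bag of any decomposition, so no decomposition can have width below 4. The upper and lower bounds meet at 4, so that is the treewidth.

Treewidth 4.
Bags: B1 = {0, 3, 4, 5, 6}  B2 = {0, 2, 3, 5, 6}  B3 = {1, 2, 3, 5, 6}
Tree: B1–B2, B2–B3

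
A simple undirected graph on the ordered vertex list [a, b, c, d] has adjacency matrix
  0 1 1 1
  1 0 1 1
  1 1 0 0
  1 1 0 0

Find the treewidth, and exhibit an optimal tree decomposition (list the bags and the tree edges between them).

The largest bag has 3 vertices, giving width 2; this decomposition certifies tw(G) ≤ 2. On the other hand G contains the 3-clique {a, b, d}. A clique must lie in a single bag of any decomposition, so no decomposition can have width below 2. Hence tw(G) = 2 exactly.

Treewidth 2.
One such decomposition:
Bags: B1 = {a, b, c}  B2 = {a, b, d}
Tree: B1–B2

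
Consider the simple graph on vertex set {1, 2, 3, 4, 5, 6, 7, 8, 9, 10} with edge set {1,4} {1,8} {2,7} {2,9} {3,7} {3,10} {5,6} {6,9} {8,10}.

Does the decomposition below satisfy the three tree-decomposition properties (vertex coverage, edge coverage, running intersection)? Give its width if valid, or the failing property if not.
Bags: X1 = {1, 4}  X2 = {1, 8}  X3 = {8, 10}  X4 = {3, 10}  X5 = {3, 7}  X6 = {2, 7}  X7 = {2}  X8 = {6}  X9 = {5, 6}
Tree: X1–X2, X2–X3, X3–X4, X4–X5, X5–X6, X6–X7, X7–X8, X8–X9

No — vertex 9 appears in no bag.

A tree decomposition must satisfy three properties: every vertex lies in some bag; for every edge, both endpoints lie together in some bag; and for every vertex, the bags containing it form a connected subtree. Here vertex 9 appears in no bag, so the decomposition is invalid.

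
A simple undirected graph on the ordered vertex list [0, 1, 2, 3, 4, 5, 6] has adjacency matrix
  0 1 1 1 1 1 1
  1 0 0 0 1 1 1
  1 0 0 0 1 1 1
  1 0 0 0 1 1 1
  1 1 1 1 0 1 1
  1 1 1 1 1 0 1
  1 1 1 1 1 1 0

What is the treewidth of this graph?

4

A width-4 tree decomposition is:
Bags: B1 = {0, 3, 4, 5, 6}  B2 = {0, 1, 4, 5, 6}  B3 = {0, 2, 4, 5, 6}
Tree: B1–B2, B2–B3
Every bag has size at most 5, so the width is 5 − 1 = 4 and tw(G) ≤ 4. For the lower bound, the 5 vertices {0, 1, 4, 5, 6} are pairwise adjacent, and any tree decomposition puts a clique entirely inside one bag — forcing width ≥ 4. Combining the bounds, tw(G) = 4.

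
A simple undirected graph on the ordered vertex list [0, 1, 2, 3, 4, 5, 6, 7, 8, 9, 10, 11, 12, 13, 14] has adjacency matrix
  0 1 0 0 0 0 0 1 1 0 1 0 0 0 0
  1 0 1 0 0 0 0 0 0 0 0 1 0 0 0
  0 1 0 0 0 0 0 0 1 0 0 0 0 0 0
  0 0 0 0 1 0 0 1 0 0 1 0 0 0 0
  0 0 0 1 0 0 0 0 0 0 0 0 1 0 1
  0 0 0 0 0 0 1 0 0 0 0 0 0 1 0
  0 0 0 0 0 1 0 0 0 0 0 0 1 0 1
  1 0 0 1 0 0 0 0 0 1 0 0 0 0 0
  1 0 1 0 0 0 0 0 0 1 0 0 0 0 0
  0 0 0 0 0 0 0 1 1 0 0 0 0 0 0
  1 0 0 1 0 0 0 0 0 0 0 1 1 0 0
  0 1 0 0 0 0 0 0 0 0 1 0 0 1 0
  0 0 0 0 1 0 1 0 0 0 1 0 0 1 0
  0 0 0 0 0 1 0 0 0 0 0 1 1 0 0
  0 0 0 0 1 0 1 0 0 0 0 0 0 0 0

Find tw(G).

3

A width-3 tree decomposition is:
Bags: B1 = {4, 5, 6, 14}  B2 = {4, 5, 6, 12}  B3 = {4, 5, 12, 13}  B4 = {3, 4, 12, 13}  B5 = {3, 10, 12, 13}  B6 = {3, 10, 11, 13}  B7 = {3, 7, 10, 11}  B8 = {0, 7, 10, 11}  B9 = {0, 1, 7, 11}  B10 = {0, 1, 7, 9}  B11 = {0, 1, 8, 9}  B12 = {1, 2, 8, 9}
Tree: B1–B2, B2–B3, B3–B4, B4–B5, B5–B6, B6–B7, B7–B8, B8–B9, B9–B10, B10–B11, B11–B12
Every bag has size at most 4, so the width is 4 − 1 = 3 and tw(G) ≤ 3. For the lower bound: the 4 vertex sets {5,6,14}, {4}, {12}, {3,10,11,13} are disjoint, each induces a connected subgraph, and every pair is joined by at least one edge of G. Contracting each set to a single vertex therefore yields K_{4} as a minor, and since treewidth is minor-monotone, tw(G) ≥ tw(K_{4}) = 3. Combining the bounds, tw(G) = 3.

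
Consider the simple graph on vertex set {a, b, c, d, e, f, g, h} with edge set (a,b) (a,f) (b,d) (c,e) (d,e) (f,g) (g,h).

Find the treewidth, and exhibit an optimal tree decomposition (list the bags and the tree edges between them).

Treewidth 1.
Bags: B1 = {g, h}  B2 = {f, g}  B3 = {a, f}  B4 = {a, b}  B5 = {b, d}  B6 = {d, e}  B7 = {c, e}
Tree: B1–B2, B2–B3, B3–B4, B4–B5, B5–B6, B6–B7

Every bag has size at most 2, so the width is 2 − 1 = 1 and tw(G) ≤ 1. G has an edge, so its treewidth is at least 1. The upper and lower bounds meet at 1, so that is the treewidth.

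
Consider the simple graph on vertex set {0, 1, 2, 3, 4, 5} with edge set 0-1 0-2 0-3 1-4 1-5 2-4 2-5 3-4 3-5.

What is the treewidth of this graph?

A width-3 tree decomposition is:
Bags: B1 = {1, 2, 3, 4}  B2 = {1, 2, 3, 5}  B3 = {0, 1, 2, 3}
Tree: B1–B2, B2–B3
Each bag holds 4 vertices, so the decomposition has width 3, which upper-bounds the treewidth. For the lower bound: the 4 vertex sets {3,4}, {2,5}, {1}, {0} are disjoint, each induces a connected subgraph, and every pair is joined by at least one edge of G. Contracting each set to a single vertex therefore yields K_{4} as a minor, and since treewidth is minor-monotone, tw(G) ≥ tw(K_{4}) = 3. Therefore the treewidth is 3.

3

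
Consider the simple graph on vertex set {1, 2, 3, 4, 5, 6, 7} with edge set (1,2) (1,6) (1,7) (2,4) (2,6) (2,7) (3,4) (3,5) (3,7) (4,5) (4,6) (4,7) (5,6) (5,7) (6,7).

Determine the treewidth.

3

A width-3 tree decomposition is:
Bags: B1 = {4, 5, 6, 7}  B2 = {2, 4, 6, 7}  B3 = {1, 2, 6, 7}  B4 = {3, 4, 5, 7}
Tree: B1–B2, B2–B3, B1–B4
Every bag has size at most 4, so the width is 4 − 1 = 3 and tw(G) ≤ 3. Conversely, {1, 2, 6, 7} is a clique of size 4, and the vertices of any clique must share a bag in every tree decomposition; so some bag has ≥ 4 vertices and tw(G) ≥ 3. Hence tw(G) = 3 exactly.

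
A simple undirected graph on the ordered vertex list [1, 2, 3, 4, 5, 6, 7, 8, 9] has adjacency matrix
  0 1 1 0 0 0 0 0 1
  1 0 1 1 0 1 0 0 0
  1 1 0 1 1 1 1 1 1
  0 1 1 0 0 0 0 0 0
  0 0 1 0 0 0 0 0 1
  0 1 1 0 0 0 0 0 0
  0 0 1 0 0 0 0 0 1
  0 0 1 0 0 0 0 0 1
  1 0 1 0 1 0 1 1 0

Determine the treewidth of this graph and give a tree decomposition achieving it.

Every bag has size at most 3, so the width is 3 − 1 = 2 and tw(G) ≤ 2. For the lower bound, the 3 vertices {3, 8, 9} are pairwise adjacent, and any tree decomposition puts a clique entirely inside one bag — forcing width ≥ 2. Combining the bounds, tw(G) = 2.

Treewidth 2.
One such decomposition:
Bags: B1 = {3, 7, 9}  B2 = {1, 3, 9}  B3 = {3, 5, 9}  B4 = {1, 2, 3}  B5 = {3, 8, 9}  B6 = {2, 3, 6}  B7 = {2, 3, 4}
Tree: B1–B2, B2–B3, B2–B4, B2–B5, B4–B6, B6–B7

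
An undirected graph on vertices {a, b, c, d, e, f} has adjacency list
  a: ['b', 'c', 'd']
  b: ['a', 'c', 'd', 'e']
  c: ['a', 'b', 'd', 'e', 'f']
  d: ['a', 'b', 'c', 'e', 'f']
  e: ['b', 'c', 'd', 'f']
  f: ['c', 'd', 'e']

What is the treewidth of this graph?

A width-3 tree decomposition is:
Bags: B1 = {b, c, d, e}  B2 = {a, b, c, d}  B3 = {c, d, e, f}
Tree: B1–B2, B1–B3
The largest bag has 4 vertices, giving width 3; this decomposition certifies tw(G) ≤ 3. For the lower bound, the 4 vertices {c, d, e, f} are pairwise adjacent, and any tree decomposition puts a clique entirely inside one bag — forcing width ≥ 3. Therefore the treewidth is 3.

3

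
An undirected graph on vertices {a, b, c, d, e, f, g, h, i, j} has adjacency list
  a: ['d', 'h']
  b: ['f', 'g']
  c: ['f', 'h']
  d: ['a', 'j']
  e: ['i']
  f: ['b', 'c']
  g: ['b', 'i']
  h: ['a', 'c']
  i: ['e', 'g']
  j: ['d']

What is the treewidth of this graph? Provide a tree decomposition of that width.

Each bag holds 2 vertices, so the decomposition has width 1, which upper-bounds the treewidth. G has an edge, so its treewidth is at least 1. The upper and lower bounds meet at 1, so that is the treewidth.

Treewidth 1.
Bags: B1 = {e, i}  B2 = {g, i}  B3 = {b, g}  B4 = {b, f}  B5 = {c, f}  B6 = {c, h}  B7 = {a, h}  B8 = {a, d}  B9 = {d, j}
Tree: B1–B2, B2–B3, B3–B4, B4–B5, B5–B6, B6–B7, B7–B8, B8–B9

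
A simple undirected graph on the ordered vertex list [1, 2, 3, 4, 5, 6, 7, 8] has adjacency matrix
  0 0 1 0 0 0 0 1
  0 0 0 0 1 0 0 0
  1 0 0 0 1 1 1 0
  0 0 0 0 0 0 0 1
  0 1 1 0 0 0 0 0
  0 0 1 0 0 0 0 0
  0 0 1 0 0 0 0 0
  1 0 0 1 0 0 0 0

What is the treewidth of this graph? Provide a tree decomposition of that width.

Treewidth 1.
One optimal decomposition is:
Bags: B1 = {1, 3}  B2 = {3, 5}  B3 = {2, 5}  B4 = {3, 6}  B5 = {3, 7}  B6 = {1, 8}  B7 = {4, 8}
Tree: B1–B2, B2–B3, B2–B4, B1–B5, B1–B6, B6–B7

Every bag has size at most 2, so the width is 2 − 1 = 1 and tw(G) ≤ 1. Since G has at least one edge (e.g. 1–3), it is not an edgeless graph, so tw(G) ≥ 1. Hence tw(G) = 1 exactly.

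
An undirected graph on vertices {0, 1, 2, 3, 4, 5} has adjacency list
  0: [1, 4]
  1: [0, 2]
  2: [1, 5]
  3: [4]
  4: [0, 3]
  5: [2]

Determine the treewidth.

A width-1 tree decomposition is:
Bags: B1 = {2, 5}  B2 = {1, 2}  B3 = {0, 1}  B4 = {0, 4}  B5 = {3, 4}
Tree: B1–B2, B2–B3, B3–B4, B4–B5
Every bag has size at most 2, so the width is 2 − 1 = 1 and tw(G) ≤ 1. Any graph with an edge has treewidth ≥ 1, and G has the edge 5–2. Combining the bounds, tw(G) = 1.

1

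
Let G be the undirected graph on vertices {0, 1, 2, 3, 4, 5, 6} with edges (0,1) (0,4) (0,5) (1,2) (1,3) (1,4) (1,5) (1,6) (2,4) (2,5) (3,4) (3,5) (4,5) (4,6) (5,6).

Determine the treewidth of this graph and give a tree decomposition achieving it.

Each bag holds 4 vertices, so the decomposition has width 3, which upper-bounds the treewidth. For the lower bound, the 4 vertices {0, 1, 4, 5} are pairwise adjacent, and any tree decomposition puts a clique entirely inside one bag — forcing width ≥ 3. Therefore the treewidth is 3.

Treewidth 3.
One optimal decomposition is:
Bags: B1 = {1, 2, 4, 5}  B2 = {1, 3, 4, 5}  B3 = {1, 4, 5, 6}  B4 = {0, 1, 4, 5}
Tree: B1–B2, B2–B3, B2–B4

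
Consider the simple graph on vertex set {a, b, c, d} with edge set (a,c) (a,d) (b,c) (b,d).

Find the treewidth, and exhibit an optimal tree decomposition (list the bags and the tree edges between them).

Every bag has size at most 3, so the width is 3 − 1 = 2 and tw(G) ≤ 2. The edges b–c–a–d–b form a cycle, so G is not a tree and its treewidth is at least 2. Hence tw(G) = 2 exactly.

Treewidth 2.
Bags: B1 = {a, b, c}  B2 = {a, b, d}
Tree: B1–B2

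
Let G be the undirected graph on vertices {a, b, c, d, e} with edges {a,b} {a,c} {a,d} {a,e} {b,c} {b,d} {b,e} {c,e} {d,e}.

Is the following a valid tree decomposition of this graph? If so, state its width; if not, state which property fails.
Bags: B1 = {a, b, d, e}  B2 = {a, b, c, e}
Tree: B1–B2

Yes; width 3.

Checking the three conditions: (i) the bags cover all of {a, b, c, d, e}; (ii) for each edge, some bag contains both endpoints; (iii) the bags containing any fixed vertex form a subtree. All hold, so the decomposition is valid with width 4 − 1 = 3.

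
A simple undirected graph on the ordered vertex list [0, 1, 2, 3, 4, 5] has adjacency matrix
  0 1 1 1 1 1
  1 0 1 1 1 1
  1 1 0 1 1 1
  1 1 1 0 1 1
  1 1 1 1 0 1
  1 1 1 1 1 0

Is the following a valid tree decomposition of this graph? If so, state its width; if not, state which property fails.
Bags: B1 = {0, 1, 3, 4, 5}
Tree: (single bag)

No — vertex 2 appears in no bag.

A tree decomposition must satisfy three properties: every vertex lies in some bag; for every edge, both endpoints lie together in some bag; and for every vertex, the bags containing it form a connected subtree. Here vertex 2 appears in no bag, so the decomposition is invalid.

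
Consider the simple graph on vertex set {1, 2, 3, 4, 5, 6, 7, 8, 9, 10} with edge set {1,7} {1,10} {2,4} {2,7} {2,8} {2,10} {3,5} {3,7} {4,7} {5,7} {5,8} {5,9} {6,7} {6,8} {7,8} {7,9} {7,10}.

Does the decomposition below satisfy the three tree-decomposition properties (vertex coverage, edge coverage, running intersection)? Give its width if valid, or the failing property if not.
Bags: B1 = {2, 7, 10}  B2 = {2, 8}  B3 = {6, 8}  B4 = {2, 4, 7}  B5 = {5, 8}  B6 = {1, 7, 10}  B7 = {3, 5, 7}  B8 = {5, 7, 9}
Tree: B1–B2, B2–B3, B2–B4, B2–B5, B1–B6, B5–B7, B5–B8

No — edge (7,8) lies in no bag.

A tree decomposition must satisfy three properties: every vertex lies in some bag; for every edge, both endpoints lie together in some bag; and for every vertex, the bags containing it form a connected subtree. Here edge (7,8) lies in no bag, so the decomposition is invalid.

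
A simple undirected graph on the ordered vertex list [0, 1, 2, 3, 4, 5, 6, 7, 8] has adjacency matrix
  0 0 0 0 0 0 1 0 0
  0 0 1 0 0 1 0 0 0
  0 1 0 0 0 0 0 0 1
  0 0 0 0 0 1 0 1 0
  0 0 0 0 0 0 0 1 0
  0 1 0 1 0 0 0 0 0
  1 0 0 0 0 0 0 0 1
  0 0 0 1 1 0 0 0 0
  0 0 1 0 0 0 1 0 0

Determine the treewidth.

1

A width-1 tree decomposition is:
Bags: B1 = {4, 7}  B2 = {3, 7}  B3 = {3, 5}  B4 = {1, 5}  B5 = {1, 2}  B6 = {2, 8}  B7 = {6, 8}  B8 = {0, 6}
Tree: B1–B2, B2–B3, B3–B4, B4–B5, B5–B6, B6–B7, B7–B8
The largest bag has 2 vertices, giving width 1; this decomposition certifies tw(G) ≤ 1. G has an edge, so its treewidth is at least 1. Combining the bounds, tw(G) = 1.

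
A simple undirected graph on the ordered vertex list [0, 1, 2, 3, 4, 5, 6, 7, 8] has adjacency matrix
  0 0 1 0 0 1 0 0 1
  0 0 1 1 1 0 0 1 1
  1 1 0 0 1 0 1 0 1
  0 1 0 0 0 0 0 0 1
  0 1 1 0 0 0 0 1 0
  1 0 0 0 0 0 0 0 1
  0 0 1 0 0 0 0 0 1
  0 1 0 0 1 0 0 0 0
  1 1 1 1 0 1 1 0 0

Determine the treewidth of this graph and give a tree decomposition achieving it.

Every bag has size at most 3, so the width is 3 − 1 = 2 and tw(G) ≤ 2. On the other hand G contains the 3-clique {0, 2, 8}. A clique must lie in a single bag of any decomposition, so no decomposition can have width below 2. The upper and lower bounds meet at 2, so that is the treewidth.

Treewidth 2.
One optimal decomposition is:
Bags: B1 = {1, 2, 4}  B2 = {1, 2, 8}  B3 = {1, 4, 7}  B4 = {1, 3, 8}  B5 = {0, 2, 8}  B6 = {2, 6, 8}  B7 = {0, 5, 8}
Tree: B1–B2, B1–B3, B2–B4, B2–B5, B5–B6, B5–B7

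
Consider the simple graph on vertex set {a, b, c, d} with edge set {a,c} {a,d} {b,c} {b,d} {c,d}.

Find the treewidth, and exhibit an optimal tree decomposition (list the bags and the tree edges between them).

Treewidth 2.
One optimal decomposition is:
Bags: B1 = {b, c, d}  B2 = {a, c, d}
Tree: B1–B2

Each bag holds 3 vertices, so the decomposition has width 2, which upper-bounds the treewidth. On the other hand G contains the 3-clique {a, c, d}. A clique must lie in a single bag of any decomposition, so no decomposition can have width below 2. Hence tw(G) = 2 exactly.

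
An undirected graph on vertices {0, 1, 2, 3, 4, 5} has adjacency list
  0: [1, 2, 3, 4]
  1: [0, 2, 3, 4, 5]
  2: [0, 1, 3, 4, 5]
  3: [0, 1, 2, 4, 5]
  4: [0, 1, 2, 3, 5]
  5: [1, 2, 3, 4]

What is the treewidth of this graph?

4

A width-4 tree decomposition is:
Bags: B1 = {0, 1, 2, 3, 4}  B2 = {1, 2, 3, 4, 5}
Tree: B1–B2
Each bag holds 5 vertices, so the decomposition has width 4, which upper-bounds the treewidth. Conversely, {0, 1, 2, 3, 4} is a clique of size 5, and the vertices of any clique must share a bag in every tree decomposition; so some bag has ≥ 5 vertices and tw(G) ≥ 4. The upper and lower bounds meet at 4, so that is the treewidth.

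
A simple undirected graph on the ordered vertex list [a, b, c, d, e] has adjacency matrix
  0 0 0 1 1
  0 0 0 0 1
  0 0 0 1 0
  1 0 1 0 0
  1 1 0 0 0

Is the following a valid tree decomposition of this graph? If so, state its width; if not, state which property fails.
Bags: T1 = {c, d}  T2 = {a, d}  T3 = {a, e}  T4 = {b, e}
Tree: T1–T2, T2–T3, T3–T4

Vertex coverage: the bags together contain {a, b, c, d, e}, the full vertex set. Edge coverage: each edge of G has both endpoints in at least one bag. Running intersection: for every vertex, the bags containing it form a connected subtree. All three properties hold, so this is a valid tree decomposition of width max|bag| − 1 = 1, and hence tw(G) ≤ 1.

Yes; width 1.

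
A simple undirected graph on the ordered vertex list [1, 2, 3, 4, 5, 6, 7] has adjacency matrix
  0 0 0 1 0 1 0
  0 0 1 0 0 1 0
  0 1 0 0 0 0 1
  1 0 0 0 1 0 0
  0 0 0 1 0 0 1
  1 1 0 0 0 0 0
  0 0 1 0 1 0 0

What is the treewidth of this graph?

2

A width-2 tree decomposition is:
Bags: B1 = {1, 2, 6}  B2 = {1, 2, 4}  B3 = {2, 4, 5}  B4 = {2, 5, 7}  B5 = {2, 3, 7}
Tree: B1–B2, B2–B3, B3–B4, B4–B5
Each bag holds 3 vertices, so the decomposition has width 2, which upper-bounds the treewidth. Since 2–6–1–4–5–7–3–2 is a cycle in G, G is not acyclic. Forests are exactly the graphs of treewidth ≤ 1, so tw(G) ≥ 2. Combining the bounds, tw(G) = 2.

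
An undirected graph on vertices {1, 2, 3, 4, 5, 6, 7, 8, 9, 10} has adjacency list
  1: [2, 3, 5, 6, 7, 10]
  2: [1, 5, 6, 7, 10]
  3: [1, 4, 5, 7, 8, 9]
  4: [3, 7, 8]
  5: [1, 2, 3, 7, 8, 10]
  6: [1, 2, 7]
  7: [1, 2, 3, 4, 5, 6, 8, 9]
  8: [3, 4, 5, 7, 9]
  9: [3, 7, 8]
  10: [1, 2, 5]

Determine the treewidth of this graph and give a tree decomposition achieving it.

Each bag holds 4 vertices, so the decomposition has width 3, which upper-bounds the treewidth. For the lower bound, the 4 vertices {1, 2, 5, 10} are pairwise adjacent, and any tree decomposition puts a clique entirely inside one bag — forcing width ≥ 3. The upper and lower bounds meet at 3, so that is the treewidth.

Treewidth 3.
One such decomposition:
Bags: B1 = {3, 5, 7, 8}  B2 = {1, 3, 5, 7}  B3 = {1, 2, 5, 7}  B4 = {1, 2, 6, 7}  B5 = {3, 7, 8, 9}  B6 = {3, 4, 7, 8}  B7 = {1, 2, 5, 10}
Tree: B1–B2, B2–B3, B3–B4, B1–B5, B1–B6, B3–B7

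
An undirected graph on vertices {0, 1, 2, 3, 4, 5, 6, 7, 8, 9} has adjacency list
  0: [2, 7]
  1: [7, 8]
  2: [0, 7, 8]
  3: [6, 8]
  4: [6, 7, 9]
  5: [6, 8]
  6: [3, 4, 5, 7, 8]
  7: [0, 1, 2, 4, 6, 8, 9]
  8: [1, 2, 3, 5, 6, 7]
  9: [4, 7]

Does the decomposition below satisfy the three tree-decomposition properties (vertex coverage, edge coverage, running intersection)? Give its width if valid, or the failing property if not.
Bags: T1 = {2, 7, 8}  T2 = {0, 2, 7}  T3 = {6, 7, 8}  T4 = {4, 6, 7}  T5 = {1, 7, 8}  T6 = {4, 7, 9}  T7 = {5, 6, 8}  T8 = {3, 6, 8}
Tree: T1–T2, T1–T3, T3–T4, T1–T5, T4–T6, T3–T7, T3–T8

Vertex coverage: the bags together contain {0, 1, 2, 3, 4, 5, 6, 7, 8, 9}, the full vertex set. Edge coverage: each edge of G has both endpoints in at least one bag. Running intersection: for every vertex, the bags containing it form a connected subtree. All three properties hold, so this is a valid tree decomposition of width max|bag| − 1 = 2, and hence tw(G) ≤ 2.

Yes; width 2.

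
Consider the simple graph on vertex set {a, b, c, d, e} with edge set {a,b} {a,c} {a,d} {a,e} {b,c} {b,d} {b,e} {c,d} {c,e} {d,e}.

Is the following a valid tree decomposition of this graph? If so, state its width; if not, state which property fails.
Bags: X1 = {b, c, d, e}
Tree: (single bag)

No — vertex a appears in no bag.

A tree decomposition must satisfy three properties: every vertex lies in some bag; for every edge, both endpoints lie together in some bag; and for every vertex, the bags containing it form a connected subtree. Here vertex a appears in no bag, so the decomposition is invalid.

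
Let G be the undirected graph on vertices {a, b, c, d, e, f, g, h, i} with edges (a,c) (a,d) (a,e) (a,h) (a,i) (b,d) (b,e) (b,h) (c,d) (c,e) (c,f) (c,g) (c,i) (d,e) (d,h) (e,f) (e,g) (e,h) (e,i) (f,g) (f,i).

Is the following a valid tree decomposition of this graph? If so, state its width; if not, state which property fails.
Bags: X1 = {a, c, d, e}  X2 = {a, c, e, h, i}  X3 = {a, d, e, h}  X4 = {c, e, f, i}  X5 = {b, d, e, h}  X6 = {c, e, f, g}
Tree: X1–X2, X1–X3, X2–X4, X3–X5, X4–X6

No — bags containing vertex h are not connected in the tree.

A tree decomposition must satisfy three properties: every vertex lies in some bag; for every edge, both endpoints lie together in some bag; and for every vertex, the bags containing it form a connected subtree. Here bags containing vertex h are not connected in the tree, so the decomposition is invalid.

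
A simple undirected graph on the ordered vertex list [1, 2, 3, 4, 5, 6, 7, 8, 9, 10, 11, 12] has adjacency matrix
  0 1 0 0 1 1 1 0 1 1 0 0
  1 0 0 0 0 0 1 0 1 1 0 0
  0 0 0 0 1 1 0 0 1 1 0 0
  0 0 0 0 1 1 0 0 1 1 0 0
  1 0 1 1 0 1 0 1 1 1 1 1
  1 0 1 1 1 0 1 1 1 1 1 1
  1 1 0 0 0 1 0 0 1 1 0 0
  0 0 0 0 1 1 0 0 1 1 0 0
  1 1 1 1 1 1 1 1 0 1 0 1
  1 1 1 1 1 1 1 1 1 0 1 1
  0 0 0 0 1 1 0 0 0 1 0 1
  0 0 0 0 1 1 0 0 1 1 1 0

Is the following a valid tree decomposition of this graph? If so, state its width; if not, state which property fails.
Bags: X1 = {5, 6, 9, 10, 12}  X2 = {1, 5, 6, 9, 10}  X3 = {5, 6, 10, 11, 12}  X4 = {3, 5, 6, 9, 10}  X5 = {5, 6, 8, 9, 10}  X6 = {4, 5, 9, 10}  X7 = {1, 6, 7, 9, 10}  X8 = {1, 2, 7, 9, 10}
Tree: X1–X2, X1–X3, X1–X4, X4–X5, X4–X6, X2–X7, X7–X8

No — edge (6,4) lies in no bag.

A tree decomposition must satisfy three properties: every vertex lies in some bag; for every edge, both endpoints lie together in some bag; and for every vertex, the bags containing it form a connected subtree. Here edge (6,4) lies in no bag, so the decomposition is invalid.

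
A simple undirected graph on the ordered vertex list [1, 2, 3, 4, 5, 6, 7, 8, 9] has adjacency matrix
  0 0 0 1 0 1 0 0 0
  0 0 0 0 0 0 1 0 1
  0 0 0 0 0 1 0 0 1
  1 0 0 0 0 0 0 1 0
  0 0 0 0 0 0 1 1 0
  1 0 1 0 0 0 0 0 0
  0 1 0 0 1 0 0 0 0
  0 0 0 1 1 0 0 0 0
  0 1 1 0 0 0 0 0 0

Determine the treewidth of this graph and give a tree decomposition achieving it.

The largest bag has 3 vertices, giving width 2; this decomposition certifies tw(G) ≤ 2. The edges 3–6–1–4–8–5–7–2–9–3 form a cycle, so G is not a tree and its treewidth is at least 2. Hence tw(G) = 2 exactly.

Treewidth 2.
One optimal decomposition is:
Bags: B1 = {1, 3, 6}  B2 = {1, 3, 4}  B3 = {3, 4, 8}  B4 = {3, 5, 8}  B5 = {3, 5, 7}  B6 = {2, 3, 7}  B7 = {2, 3, 9}
Tree: B1–B2, B2–B3, B3–B4, B4–B5, B5–B6, B6–B7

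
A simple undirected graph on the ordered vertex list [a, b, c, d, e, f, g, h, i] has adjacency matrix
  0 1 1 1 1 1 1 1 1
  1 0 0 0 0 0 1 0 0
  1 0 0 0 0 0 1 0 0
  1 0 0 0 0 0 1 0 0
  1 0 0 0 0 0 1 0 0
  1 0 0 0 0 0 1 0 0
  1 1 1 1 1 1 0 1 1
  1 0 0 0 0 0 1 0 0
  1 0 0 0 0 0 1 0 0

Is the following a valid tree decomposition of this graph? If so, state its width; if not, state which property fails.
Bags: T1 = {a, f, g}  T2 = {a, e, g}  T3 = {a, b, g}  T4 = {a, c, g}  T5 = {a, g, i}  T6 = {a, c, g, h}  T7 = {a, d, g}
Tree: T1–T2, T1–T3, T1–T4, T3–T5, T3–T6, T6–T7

No — bags containing vertex c are not connected in the tree.

A tree decomposition must satisfy three properties: every vertex lies in some bag; for every edge, both endpoints lie together in some bag; and for every vertex, the bags containing it form a connected subtree. Here bags containing vertex c are not connected in the tree, so the decomposition is invalid.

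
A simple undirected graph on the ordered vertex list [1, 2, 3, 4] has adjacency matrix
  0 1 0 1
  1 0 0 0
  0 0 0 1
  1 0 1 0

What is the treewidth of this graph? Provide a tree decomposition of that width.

Treewidth 1.
One optimal decomposition is:
Bags: B1 = {3, 4}  B2 = {1, 4}  B3 = {1, 2}
Tree: B1–B2, B2–B3

Each bag holds 2 vertices, so the decomposition has width 1, which upper-bounds the treewidth. Any graph with an edge has treewidth ≥ 1, and G has the edge 3–4. The upper and lower bounds meet at 1, so that is the treewidth.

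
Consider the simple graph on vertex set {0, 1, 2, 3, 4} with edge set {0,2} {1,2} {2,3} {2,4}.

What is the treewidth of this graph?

1

A width-1 tree decomposition is:
Bags: B1 = {2, 3}  B2 = {1, 2}  B3 = {0, 2}  B4 = {2, 4}
Tree: B1–B2, B1–B3, B1–B4
Every bag has size at most 2, so the width is 2 − 1 = 1 and tw(G) ≤ 1. G has an edge, so its treewidth is at least 1. Therefore the treewidth is 1.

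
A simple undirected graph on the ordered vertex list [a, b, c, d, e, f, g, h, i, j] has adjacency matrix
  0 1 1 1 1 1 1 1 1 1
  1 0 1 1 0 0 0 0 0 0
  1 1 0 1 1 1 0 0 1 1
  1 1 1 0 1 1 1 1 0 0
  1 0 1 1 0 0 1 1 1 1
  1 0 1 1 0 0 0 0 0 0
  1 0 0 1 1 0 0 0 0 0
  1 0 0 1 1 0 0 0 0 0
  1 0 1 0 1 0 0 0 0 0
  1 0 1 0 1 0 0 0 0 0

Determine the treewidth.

A width-3 tree decomposition is:
Bags: B1 = {a, c, d, e}  B2 = {a, d, e, h}  B3 = {a, d, e, g}  B4 = {a, b, c, d}  B5 = {a, c, e, j}  B6 = {a, c, e, i}  B7 = {a, c, d, f}
Tree: B1–B2, B2–B3, B1–B4, B1–B5, B1–B6, B1–B7
The largest bag has 4 vertices, giving width 3; this decomposition certifies tw(G) ≤ 3. For the lower bound, the 4 vertices {a, d, e, g} are pairwise adjacent, and any tree decomposition puts a clique entirely inside one bag — forcing width ≥ 3. Therefore the treewidth is 3.

3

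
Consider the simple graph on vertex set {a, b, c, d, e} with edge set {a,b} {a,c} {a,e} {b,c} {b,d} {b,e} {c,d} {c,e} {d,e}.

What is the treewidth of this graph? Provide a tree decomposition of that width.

Treewidth 3.
One optimal decomposition is:
Bags: B1 = {b, c, d, e}  B2 = {a, b, c, e}
Tree: B1–B2

The largest bag has 4 vertices, giving width 3; this decomposition certifies tw(G) ≤ 3. On the other hand G contains the 4-clique {b, c, d, e}. A clique must lie in a single bag of any decomposition, so no decomposition can have width below 3. The upper and lower bounds meet at 3, so that is the treewidth.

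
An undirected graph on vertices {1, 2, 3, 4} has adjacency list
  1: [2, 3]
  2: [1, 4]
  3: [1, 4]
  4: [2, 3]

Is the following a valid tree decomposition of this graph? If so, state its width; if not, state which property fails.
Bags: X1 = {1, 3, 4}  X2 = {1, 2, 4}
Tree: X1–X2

Every vertex of G appears in some bag (union = {1, 2, 3, 4}); every edge is covered by a bag; and for each vertex v the set of bags containing v is connected in the bag tree. The decomposition is therefore valid. The largest bag has 3 vertices, so the width is 2.

Yes; width 2.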